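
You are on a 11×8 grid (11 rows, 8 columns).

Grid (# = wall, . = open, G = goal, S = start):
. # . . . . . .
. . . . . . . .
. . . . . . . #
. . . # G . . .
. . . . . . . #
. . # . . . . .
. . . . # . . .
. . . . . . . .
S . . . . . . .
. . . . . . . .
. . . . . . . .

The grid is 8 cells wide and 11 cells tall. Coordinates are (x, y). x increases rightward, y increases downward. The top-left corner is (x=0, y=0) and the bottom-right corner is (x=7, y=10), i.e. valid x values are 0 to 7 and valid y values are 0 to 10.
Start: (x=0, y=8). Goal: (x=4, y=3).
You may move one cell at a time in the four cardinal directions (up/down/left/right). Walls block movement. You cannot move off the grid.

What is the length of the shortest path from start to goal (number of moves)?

Answer: Shortest path length: 9

Derivation:
BFS from (x=0, y=8) until reaching (x=4, y=3):
  Distance 0: (x=0, y=8)
  Distance 1: (x=0, y=7), (x=1, y=8), (x=0, y=9)
  Distance 2: (x=0, y=6), (x=1, y=7), (x=2, y=8), (x=1, y=9), (x=0, y=10)
  Distance 3: (x=0, y=5), (x=1, y=6), (x=2, y=7), (x=3, y=8), (x=2, y=9), (x=1, y=10)
  Distance 4: (x=0, y=4), (x=1, y=5), (x=2, y=6), (x=3, y=7), (x=4, y=8), (x=3, y=9), (x=2, y=10)
  Distance 5: (x=0, y=3), (x=1, y=4), (x=3, y=6), (x=4, y=7), (x=5, y=8), (x=4, y=9), (x=3, y=10)
  Distance 6: (x=0, y=2), (x=1, y=3), (x=2, y=4), (x=3, y=5), (x=5, y=7), (x=6, y=8), (x=5, y=9), (x=4, y=10)
  Distance 7: (x=0, y=1), (x=1, y=2), (x=2, y=3), (x=3, y=4), (x=4, y=5), (x=5, y=6), (x=6, y=7), (x=7, y=8), (x=6, y=9), (x=5, y=10)
  Distance 8: (x=0, y=0), (x=1, y=1), (x=2, y=2), (x=4, y=4), (x=5, y=5), (x=6, y=6), (x=7, y=7), (x=7, y=9), (x=6, y=10)
  Distance 9: (x=2, y=1), (x=3, y=2), (x=4, y=3), (x=5, y=4), (x=6, y=5), (x=7, y=6), (x=7, y=10)  <- goal reached here
One shortest path (9 moves): (x=0, y=8) -> (x=1, y=8) -> (x=2, y=8) -> (x=3, y=8) -> (x=3, y=7) -> (x=3, y=6) -> (x=3, y=5) -> (x=4, y=5) -> (x=4, y=4) -> (x=4, y=3)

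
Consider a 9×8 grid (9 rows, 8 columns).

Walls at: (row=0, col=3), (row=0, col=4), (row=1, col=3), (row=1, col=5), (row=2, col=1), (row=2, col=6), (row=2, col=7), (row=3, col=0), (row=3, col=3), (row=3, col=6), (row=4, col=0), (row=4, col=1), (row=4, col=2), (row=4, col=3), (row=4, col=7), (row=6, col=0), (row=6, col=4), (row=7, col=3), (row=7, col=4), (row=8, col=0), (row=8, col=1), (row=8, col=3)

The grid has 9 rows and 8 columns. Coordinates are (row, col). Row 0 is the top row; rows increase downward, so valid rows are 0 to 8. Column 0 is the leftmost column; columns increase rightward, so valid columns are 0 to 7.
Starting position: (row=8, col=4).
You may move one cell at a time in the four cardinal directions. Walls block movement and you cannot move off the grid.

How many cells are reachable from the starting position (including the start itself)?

BFS flood-fill from (row=8, col=4):
  Distance 0: (row=8, col=4)
  Distance 1: (row=8, col=5)
  Distance 2: (row=7, col=5), (row=8, col=6)
  Distance 3: (row=6, col=5), (row=7, col=6), (row=8, col=7)
  Distance 4: (row=5, col=5), (row=6, col=6), (row=7, col=7)
  Distance 5: (row=4, col=5), (row=5, col=4), (row=5, col=6), (row=6, col=7)
  Distance 6: (row=3, col=5), (row=4, col=4), (row=4, col=6), (row=5, col=3), (row=5, col=7)
  Distance 7: (row=2, col=5), (row=3, col=4), (row=5, col=2), (row=6, col=3)
  Distance 8: (row=2, col=4), (row=5, col=1), (row=6, col=2)
  Distance 9: (row=1, col=4), (row=2, col=3), (row=5, col=0), (row=6, col=1), (row=7, col=2)
  Distance 10: (row=2, col=2), (row=7, col=1), (row=8, col=2)
  Distance 11: (row=1, col=2), (row=3, col=2), (row=7, col=0)
  Distance 12: (row=0, col=2), (row=1, col=1), (row=3, col=1)
  Distance 13: (row=0, col=1), (row=1, col=0)
  Distance 14: (row=0, col=0), (row=2, col=0)
Total reachable: 44 (grid has 50 open cells total)

Answer: Reachable cells: 44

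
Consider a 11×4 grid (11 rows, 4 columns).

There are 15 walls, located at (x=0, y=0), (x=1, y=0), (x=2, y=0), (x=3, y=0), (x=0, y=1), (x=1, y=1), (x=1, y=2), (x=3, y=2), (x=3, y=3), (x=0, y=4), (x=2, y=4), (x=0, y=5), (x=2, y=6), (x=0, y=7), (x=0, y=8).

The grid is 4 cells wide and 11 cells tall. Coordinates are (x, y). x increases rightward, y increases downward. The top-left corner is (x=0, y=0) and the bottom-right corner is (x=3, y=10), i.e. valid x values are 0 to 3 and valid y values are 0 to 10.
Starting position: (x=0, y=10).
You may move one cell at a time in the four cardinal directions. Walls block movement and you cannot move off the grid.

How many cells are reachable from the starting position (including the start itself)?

BFS flood-fill from (x=0, y=10):
  Distance 0: (x=0, y=10)
  Distance 1: (x=0, y=9), (x=1, y=10)
  Distance 2: (x=1, y=9), (x=2, y=10)
  Distance 3: (x=1, y=8), (x=2, y=9), (x=3, y=10)
  Distance 4: (x=1, y=7), (x=2, y=8), (x=3, y=9)
  Distance 5: (x=1, y=6), (x=2, y=7), (x=3, y=8)
  Distance 6: (x=1, y=5), (x=0, y=6), (x=3, y=7)
  Distance 7: (x=1, y=4), (x=2, y=5), (x=3, y=6)
  Distance 8: (x=1, y=3), (x=3, y=5)
  Distance 9: (x=0, y=3), (x=2, y=3), (x=3, y=4)
  Distance 10: (x=0, y=2), (x=2, y=2)
  Distance 11: (x=2, y=1)
  Distance 12: (x=3, y=1)
Total reachable: 29 (grid has 29 open cells total)

Answer: Reachable cells: 29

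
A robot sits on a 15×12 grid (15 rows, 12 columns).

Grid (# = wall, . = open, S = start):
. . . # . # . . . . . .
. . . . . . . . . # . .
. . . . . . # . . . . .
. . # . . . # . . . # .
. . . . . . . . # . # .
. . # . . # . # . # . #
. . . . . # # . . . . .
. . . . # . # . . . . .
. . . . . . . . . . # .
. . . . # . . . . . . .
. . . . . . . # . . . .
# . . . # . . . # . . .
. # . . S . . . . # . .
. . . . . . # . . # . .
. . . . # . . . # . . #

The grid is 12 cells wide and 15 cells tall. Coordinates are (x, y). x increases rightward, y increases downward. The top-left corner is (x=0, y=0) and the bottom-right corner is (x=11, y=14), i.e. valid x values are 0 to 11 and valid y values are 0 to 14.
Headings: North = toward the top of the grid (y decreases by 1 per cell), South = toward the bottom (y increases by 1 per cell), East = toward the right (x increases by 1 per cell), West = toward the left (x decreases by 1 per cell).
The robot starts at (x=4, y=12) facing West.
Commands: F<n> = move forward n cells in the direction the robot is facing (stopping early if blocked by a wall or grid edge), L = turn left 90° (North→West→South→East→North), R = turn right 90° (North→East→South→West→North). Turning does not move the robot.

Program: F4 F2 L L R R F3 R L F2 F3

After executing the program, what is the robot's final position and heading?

Start: (x=4, y=12), facing West
  F4: move forward 2/4 (blocked), now at (x=2, y=12)
  F2: move forward 0/2 (blocked), now at (x=2, y=12)
  L: turn left, now facing South
  L: turn left, now facing East
  R: turn right, now facing South
  R: turn right, now facing West
  F3: move forward 0/3 (blocked), now at (x=2, y=12)
  R: turn right, now facing North
  L: turn left, now facing West
  F2: move forward 0/2 (blocked), now at (x=2, y=12)
  F3: move forward 0/3 (blocked), now at (x=2, y=12)
Final: (x=2, y=12), facing West

Answer: Final position: (x=2, y=12), facing West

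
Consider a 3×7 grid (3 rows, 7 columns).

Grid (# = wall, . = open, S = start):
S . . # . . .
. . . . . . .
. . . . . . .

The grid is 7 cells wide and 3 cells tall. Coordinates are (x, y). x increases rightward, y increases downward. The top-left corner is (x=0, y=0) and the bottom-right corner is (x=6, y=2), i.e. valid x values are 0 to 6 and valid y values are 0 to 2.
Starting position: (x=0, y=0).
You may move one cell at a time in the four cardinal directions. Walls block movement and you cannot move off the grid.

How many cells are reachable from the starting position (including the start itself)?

BFS flood-fill from (x=0, y=0):
  Distance 0: (x=0, y=0)
  Distance 1: (x=1, y=0), (x=0, y=1)
  Distance 2: (x=2, y=0), (x=1, y=1), (x=0, y=2)
  Distance 3: (x=2, y=1), (x=1, y=2)
  Distance 4: (x=3, y=1), (x=2, y=2)
  Distance 5: (x=4, y=1), (x=3, y=2)
  Distance 6: (x=4, y=0), (x=5, y=1), (x=4, y=2)
  Distance 7: (x=5, y=0), (x=6, y=1), (x=5, y=2)
  Distance 8: (x=6, y=0), (x=6, y=2)
Total reachable: 20 (grid has 20 open cells total)

Answer: Reachable cells: 20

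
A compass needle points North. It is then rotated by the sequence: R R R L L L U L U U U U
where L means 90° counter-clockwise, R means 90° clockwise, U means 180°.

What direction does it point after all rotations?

Start: North
  R (right (90° clockwise)) -> East
  R (right (90° clockwise)) -> South
  R (right (90° clockwise)) -> West
  L (left (90° counter-clockwise)) -> South
  L (left (90° counter-clockwise)) -> East
  L (left (90° counter-clockwise)) -> North
  U (U-turn (180°)) -> South
  L (left (90° counter-clockwise)) -> East
  U (U-turn (180°)) -> West
  U (U-turn (180°)) -> East
  U (U-turn (180°)) -> West
  U (U-turn (180°)) -> East
Final: East

Answer: Final heading: East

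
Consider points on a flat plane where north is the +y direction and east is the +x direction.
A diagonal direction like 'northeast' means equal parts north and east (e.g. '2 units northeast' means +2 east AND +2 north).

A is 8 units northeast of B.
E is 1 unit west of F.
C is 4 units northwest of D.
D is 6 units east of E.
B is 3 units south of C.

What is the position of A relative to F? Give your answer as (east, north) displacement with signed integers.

Place F at the origin (east=0, north=0).
  E is 1 unit west of F: delta (east=-1, north=+0); E at (east=-1, north=0).
  D is 6 units east of E: delta (east=+6, north=+0); D at (east=5, north=0).
  C is 4 units northwest of D: delta (east=-4, north=+4); C at (east=1, north=4).
  B is 3 units south of C: delta (east=+0, north=-3); B at (east=1, north=1).
  A is 8 units northeast of B: delta (east=+8, north=+8); A at (east=9, north=9).
Therefore A relative to F: (east=9, north=9).

Answer: A is at (east=9, north=9) relative to F.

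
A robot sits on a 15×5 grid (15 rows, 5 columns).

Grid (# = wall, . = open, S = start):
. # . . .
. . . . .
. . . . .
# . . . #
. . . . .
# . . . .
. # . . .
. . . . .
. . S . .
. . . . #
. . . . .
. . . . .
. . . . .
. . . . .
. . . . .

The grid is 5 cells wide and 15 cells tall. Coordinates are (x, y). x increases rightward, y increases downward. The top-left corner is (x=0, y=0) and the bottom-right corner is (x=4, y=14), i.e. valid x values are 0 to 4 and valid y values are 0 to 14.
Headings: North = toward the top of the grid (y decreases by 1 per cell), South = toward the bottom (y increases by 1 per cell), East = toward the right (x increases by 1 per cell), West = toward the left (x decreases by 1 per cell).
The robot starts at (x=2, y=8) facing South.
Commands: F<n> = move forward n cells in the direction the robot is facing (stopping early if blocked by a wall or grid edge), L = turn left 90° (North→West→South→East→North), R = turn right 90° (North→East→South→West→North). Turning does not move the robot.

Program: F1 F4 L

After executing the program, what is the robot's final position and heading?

Answer: Final position: (x=2, y=13), facing East

Derivation:
Start: (x=2, y=8), facing South
  F1: move forward 1, now at (x=2, y=9)
  F4: move forward 4, now at (x=2, y=13)
  L: turn left, now facing East
Final: (x=2, y=13), facing East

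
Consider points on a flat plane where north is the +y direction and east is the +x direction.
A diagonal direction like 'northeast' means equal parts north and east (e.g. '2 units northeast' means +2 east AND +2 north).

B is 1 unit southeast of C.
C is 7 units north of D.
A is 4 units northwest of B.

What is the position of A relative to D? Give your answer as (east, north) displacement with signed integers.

Answer: A is at (east=-3, north=10) relative to D.

Derivation:
Place D at the origin (east=0, north=0).
  C is 7 units north of D: delta (east=+0, north=+7); C at (east=0, north=7).
  B is 1 unit southeast of C: delta (east=+1, north=-1); B at (east=1, north=6).
  A is 4 units northwest of B: delta (east=-4, north=+4); A at (east=-3, north=10).
Therefore A relative to D: (east=-3, north=10).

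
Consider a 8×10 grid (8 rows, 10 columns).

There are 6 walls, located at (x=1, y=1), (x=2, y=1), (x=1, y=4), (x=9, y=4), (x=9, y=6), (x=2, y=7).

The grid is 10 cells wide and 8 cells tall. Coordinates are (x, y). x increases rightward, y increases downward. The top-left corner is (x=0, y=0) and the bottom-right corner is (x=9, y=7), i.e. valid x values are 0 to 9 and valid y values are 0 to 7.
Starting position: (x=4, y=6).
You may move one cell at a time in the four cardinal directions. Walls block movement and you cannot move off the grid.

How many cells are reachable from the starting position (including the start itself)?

BFS flood-fill from (x=4, y=6):
  Distance 0: (x=4, y=6)
  Distance 1: (x=4, y=5), (x=3, y=6), (x=5, y=6), (x=4, y=7)
  Distance 2: (x=4, y=4), (x=3, y=5), (x=5, y=5), (x=2, y=6), (x=6, y=6), (x=3, y=7), (x=5, y=7)
  Distance 3: (x=4, y=3), (x=3, y=4), (x=5, y=4), (x=2, y=5), (x=6, y=5), (x=1, y=6), (x=7, y=6), (x=6, y=7)
  Distance 4: (x=4, y=2), (x=3, y=3), (x=5, y=3), (x=2, y=4), (x=6, y=4), (x=1, y=5), (x=7, y=5), (x=0, y=6), (x=8, y=6), (x=1, y=7), (x=7, y=7)
  Distance 5: (x=4, y=1), (x=3, y=2), (x=5, y=2), (x=2, y=3), (x=6, y=3), (x=7, y=4), (x=0, y=5), (x=8, y=5), (x=0, y=7), (x=8, y=7)
  Distance 6: (x=4, y=0), (x=3, y=1), (x=5, y=1), (x=2, y=2), (x=6, y=2), (x=1, y=3), (x=7, y=3), (x=0, y=4), (x=8, y=4), (x=9, y=5), (x=9, y=7)
  Distance 7: (x=3, y=0), (x=5, y=0), (x=6, y=1), (x=1, y=2), (x=7, y=2), (x=0, y=3), (x=8, y=3)
  Distance 8: (x=2, y=0), (x=6, y=0), (x=7, y=1), (x=0, y=2), (x=8, y=2), (x=9, y=3)
  Distance 9: (x=1, y=0), (x=7, y=0), (x=0, y=1), (x=8, y=1), (x=9, y=2)
  Distance 10: (x=0, y=0), (x=8, y=0), (x=9, y=1)
  Distance 11: (x=9, y=0)
Total reachable: 74 (grid has 74 open cells total)

Answer: Reachable cells: 74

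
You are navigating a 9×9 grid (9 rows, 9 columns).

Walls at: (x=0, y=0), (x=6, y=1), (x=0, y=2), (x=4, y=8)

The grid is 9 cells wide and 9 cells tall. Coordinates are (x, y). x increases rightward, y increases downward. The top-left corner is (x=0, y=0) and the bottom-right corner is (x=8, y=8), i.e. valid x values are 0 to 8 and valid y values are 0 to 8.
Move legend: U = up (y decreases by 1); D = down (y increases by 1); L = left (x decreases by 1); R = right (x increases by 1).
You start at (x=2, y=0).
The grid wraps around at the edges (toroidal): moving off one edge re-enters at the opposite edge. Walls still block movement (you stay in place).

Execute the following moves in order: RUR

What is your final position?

Start: (x=2, y=0)
  R (right): (x=2, y=0) -> (x=3, y=0)
  U (up): (x=3, y=0) -> (x=3, y=8)
  R (right): blocked, stay at (x=3, y=8)
Final: (x=3, y=8)

Answer: Final position: (x=3, y=8)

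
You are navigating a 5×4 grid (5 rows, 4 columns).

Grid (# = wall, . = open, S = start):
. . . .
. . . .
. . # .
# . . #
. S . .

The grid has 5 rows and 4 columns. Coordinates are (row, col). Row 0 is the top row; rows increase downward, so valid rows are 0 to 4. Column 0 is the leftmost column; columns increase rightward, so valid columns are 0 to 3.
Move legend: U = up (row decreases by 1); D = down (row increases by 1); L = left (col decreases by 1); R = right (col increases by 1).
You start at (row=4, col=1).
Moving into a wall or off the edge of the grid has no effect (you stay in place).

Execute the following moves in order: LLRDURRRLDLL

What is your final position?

Start: (row=4, col=1)
  L (left): (row=4, col=1) -> (row=4, col=0)
  L (left): blocked, stay at (row=4, col=0)
  R (right): (row=4, col=0) -> (row=4, col=1)
  D (down): blocked, stay at (row=4, col=1)
  U (up): (row=4, col=1) -> (row=3, col=1)
  R (right): (row=3, col=1) -> (row=3, col=2)
  R (right): blocked, stay at (row=3, col=2)
  R (right): blocked, stay at (row=3, col=2)
  L (left): (row=3, col=2) -> (row=3, col=1)
  D (down): (row=3, col=1) -> (row=4, col=1)
  L (left): (row=4, col=1) -> (row=4, col=0)
  L (left): blocked, stay at (row=4, col=0)
Final: (row=4, col=0)

Answer: Final position: (row=4, col=0)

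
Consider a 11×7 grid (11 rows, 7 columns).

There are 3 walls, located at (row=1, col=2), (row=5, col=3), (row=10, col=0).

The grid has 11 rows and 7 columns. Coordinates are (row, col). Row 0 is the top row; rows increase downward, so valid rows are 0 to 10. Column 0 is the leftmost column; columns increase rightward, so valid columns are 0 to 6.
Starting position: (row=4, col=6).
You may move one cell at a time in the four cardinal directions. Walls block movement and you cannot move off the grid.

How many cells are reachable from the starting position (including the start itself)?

Answer: Reachable cells: 74

Derivation:
BFS flood-fill from (row=4, col=6):
  Distance 0: (row=4, col=6)
  Distance 1: (row=3, col=6), (row=4, col=5), (row=5, col=6)
  Distance 2: (row=2, col=6), (row=3, col=5), (row=4, col=4), (row=5, col=5), (row=6, col=6)
  Distance 3: (row=1, col=6), (row=2, col=5), (row=3, col=4), (row=4, col=3), (row=5, col=4), (row=6, col=5), (row=7, col=6)
  Distance 4: (row=0, col=6), (row=1, col=5), (row=2, col=4), (row=3, col=3), (row=4, col=2), (row=6, col=4), (row=7, col=5), (row=8, col=6)
  Distance 5: (row=0, col=5), (row=1, col=4), (row=2, col=3), (row=3, col=2), (row=4, col=1), (row=5, col=2), (row=6, col=3), (row=7, col=4), (row=8, col=5), (row=9, col=6)
  Distance 6: (row=0, col=4), (row=1, col=3), (row=2, col=2), (row=3, col=1), (row=4, col=0), (row=5, col=1), (row=6, col=2), (row=7, col=3), (row=8, col=4), (row=9, col=5), (row=10, col=6)
  Distance 7: (row=0, col=3), (row=2, col=1), (row=3, col=0), (row=5, col=0), (row=6, col=1), (row=7, col=2), (row=8, col=3), (row=9, col=4), (row=10, col=5)
  Distance 8: (row=0, col=2), (row=1, col=1), (row=2, col=0), (row=6, col=0), (row=7, col=1), (row=8, col=2), (row=9, col=3), (row=10, col=4)
  Distance 9: (row=0, col=1), (row=1, col=0), (row=7, col=0), (row=8, col=1), (row=9, col=2), (row=10, col=3)
  Distance 10: (row=0, col=0), (row=8, col=0), (row=9, col=1), (row=10, col=2)
  Distance 11: (row=9, col=0), (row=10, col=1)
Total reachable: 74 (grid has 74 open cells total)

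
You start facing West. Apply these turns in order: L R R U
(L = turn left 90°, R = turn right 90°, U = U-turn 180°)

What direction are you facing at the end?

Answer: Final heading: South

Derivation:
Start: West
  L (left (90° counter-clockwise)) -> South
  R (right (90° clockwise)) -> West
  R (right (90° clockwise)) -> North
  U (U-turn (180°)) -> South
Final: South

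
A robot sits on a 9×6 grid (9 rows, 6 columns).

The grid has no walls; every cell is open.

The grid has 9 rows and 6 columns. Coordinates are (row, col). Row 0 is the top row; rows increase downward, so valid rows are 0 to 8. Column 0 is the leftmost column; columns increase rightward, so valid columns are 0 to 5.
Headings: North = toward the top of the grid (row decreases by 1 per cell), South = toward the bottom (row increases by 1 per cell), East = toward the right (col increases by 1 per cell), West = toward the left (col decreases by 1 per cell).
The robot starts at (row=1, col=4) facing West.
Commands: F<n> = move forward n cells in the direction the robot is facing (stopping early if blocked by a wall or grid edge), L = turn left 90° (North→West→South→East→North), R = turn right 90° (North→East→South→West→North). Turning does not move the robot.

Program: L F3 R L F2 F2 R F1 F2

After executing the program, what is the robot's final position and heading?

Start: (row=1, col=4), facing West
  L: turn left, now facing South
  F3: move forward 3, now at (row=4, col=4)
  R: turn right, now facing West
  L: turn left, now facing South
  F2: move forward 2, now at (row=6, col=4)
  F2: move forward 2, now at (row=8, col=4)
  R: turn right, now facing West
  F1: move forward 1, now at (row=8, col=3)
  F2: move forward 2, now at (row=8, col=1)
Final: (row=8, col=1), facing West

Answer: Final position: (row=8, col=1), facing West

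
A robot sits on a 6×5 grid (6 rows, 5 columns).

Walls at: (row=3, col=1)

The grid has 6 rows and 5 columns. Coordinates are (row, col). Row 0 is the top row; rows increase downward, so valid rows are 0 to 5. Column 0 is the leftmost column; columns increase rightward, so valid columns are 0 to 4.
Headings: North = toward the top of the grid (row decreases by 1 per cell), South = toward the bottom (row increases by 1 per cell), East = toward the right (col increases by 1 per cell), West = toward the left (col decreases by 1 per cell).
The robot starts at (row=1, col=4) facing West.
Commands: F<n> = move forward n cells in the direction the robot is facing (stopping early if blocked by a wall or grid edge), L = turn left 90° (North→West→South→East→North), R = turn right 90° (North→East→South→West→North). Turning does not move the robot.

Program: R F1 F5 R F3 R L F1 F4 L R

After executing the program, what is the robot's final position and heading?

Answer: Final position: (row=0, col=4), facing East

Derivation:
Start: (row=1, col=4), facing West
  R: turn right, now facing North
  F1: move forward 1, now at (row=0, col=4)
  F5: move forward 0/5 (blocked), now at (row=0, col=4)
  R: turn right, now facing East
  F3: move forward 0/3 (blocked), now at (row=0, col=4)
  R: turn right, now facing South
  L: turn left, now facing East
  F1: move forward 0/1 (blocked), now at (row=0, col=4)
  F4: move forward 0/4 (blocked), now at (row=0, col=4)
  L: turn left, now facing North
  R: turn right, now facing East
Final: (row=0, col=4), facing East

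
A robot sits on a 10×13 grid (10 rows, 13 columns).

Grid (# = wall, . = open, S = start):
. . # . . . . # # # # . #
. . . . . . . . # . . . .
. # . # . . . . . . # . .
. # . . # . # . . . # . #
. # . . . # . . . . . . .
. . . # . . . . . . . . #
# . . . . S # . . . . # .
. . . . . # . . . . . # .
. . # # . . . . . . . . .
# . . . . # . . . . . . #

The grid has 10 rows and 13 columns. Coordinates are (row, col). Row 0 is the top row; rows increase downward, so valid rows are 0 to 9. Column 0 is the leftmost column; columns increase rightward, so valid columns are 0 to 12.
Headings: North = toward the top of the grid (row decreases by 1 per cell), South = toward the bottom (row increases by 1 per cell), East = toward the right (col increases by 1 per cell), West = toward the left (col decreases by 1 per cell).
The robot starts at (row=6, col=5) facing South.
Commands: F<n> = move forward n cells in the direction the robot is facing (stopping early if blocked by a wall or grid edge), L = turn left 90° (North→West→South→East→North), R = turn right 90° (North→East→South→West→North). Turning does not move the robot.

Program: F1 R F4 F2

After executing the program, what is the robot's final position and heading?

Start: (row=6, col=5), facing South
  F1: move forward 0/1 (blocked), now at (row=6, col=5)
  R: turn right, now facing West
  F4: move forward 4, now at (row=6, col=1)
  F2: move forward 0/2 (blocked), now at (row=6, col=1)
Final: (row=6, col=1), facing West

Answer: Final position: (row=6, col=1), facing West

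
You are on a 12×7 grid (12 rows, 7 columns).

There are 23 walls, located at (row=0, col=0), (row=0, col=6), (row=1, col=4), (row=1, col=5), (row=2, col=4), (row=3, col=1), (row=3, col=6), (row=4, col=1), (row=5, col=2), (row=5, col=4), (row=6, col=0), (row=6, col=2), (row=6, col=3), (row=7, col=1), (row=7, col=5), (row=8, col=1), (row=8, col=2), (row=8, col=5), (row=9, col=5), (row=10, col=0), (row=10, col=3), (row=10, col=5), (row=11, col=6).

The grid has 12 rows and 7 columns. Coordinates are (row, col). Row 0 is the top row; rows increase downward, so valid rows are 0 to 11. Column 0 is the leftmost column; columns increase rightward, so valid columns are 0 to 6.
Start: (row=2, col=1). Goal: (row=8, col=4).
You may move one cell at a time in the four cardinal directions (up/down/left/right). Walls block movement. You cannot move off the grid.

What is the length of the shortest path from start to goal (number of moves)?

Answer: Shortest path length: 11

Derivation:
BFS from (row=2, col=1) until reaching (row=8, col=4):
  Distance 0: (row=2, col=1)
  Distance 1: (row=1, col=1), (row=2, col=0), (row=2, col=2)
  Distance 2: (row=0, col=1), (row=1, col=0), (row=1, col=2), (row=2, col=3), (row=3, col=0), (row=3, col=2)
  Distance 3: (row=0, col=2), (row=1, col=3), (row=3, col=3), (row=4, col=0), (row=4, col=2)
  Distance 4: (row=0, col=3), (row=3, col=4), (row=4, col=3), (row=5, col=0)
  Distance 5: (row=0, col=4), (row=3, col=5), (row=4, col=4), (row=5, col=1), (row=5, col=3)
  Distance 6: (row=0, col=5), (row=2, col=5), (row=4, col=5), (row=6, col=1)
  Distance 7: (row=2, col=6), (row=4, col=6), (row=5, col=5)
  Distance 8: (row=1, col=6), (row=5, col=6), (row=6, col=5)
  Distance 9: (row=6, col=4), (row=6, col=6)
  Distance 10: (row=7, col=4), (row=7, col=6)
  Distance 11: (row=7, col=3), (row=8, col=4), (row=8, col=6)  <- goal reached here
One shortest path (11 moves): (row=2, col=1) -> (row=2, col=2) -> (row=2, col=3) -> (row=3, col=3) -> (row=3, col=4) -> (row=3, col=5) -> (row=4, col=5) -> (row=5, col=5) -> (row=6, col=5) -> (row=6, col=4) -> (row=7, col=4) -> (row=8, col=4)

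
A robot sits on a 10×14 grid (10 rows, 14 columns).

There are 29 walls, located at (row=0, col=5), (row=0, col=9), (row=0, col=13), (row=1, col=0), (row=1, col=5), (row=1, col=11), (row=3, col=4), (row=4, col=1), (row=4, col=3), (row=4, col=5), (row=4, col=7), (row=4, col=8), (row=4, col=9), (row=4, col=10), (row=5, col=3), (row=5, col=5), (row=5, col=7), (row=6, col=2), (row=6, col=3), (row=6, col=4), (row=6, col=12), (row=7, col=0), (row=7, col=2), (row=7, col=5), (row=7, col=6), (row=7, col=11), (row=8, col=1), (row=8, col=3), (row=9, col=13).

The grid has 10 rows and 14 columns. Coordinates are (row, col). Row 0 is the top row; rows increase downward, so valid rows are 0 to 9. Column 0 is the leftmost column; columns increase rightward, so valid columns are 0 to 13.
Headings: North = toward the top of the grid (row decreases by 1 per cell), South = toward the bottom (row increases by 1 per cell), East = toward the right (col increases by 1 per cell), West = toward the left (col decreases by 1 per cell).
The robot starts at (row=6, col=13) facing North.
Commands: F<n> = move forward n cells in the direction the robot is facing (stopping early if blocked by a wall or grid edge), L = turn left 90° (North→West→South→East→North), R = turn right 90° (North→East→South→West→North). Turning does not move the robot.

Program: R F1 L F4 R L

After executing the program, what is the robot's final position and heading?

Start: (row=6, col=13), facing North
  R: turn right, now facing East
  F1: move forward 0/1 (blocked), now at (row=6, col=13)
  L: turn left, now facing North
  F4: move forward 4, now at (row=2, col=13)
  R: turn right, now facing East
  L: turn left, now facing North
Final: (row=2, col=13), facing North

Answer: Final position: (row=2, col=13), facing North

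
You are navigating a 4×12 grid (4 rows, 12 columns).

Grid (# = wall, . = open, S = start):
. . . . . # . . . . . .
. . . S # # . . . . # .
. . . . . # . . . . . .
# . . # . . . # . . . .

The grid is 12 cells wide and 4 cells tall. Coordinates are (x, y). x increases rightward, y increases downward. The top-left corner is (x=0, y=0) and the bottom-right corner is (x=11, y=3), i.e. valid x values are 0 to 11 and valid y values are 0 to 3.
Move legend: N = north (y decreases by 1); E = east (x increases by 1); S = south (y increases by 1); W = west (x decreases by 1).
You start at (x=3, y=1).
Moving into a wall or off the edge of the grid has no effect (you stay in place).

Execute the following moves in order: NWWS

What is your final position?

Start: (x=3, y=1)
  N (north): (x=3, y=1) -> (x=3, y=0)
  W (west): (x=3, y=0) -> (x=2, y=0)
  W (west): (x=2, y=0) -> (x=1, y=0)
  S (south): (x=1, y=0) -> (x=1, y=1)
Final: (x=1, y=1)

Answer: Final position: (x=1, y=1)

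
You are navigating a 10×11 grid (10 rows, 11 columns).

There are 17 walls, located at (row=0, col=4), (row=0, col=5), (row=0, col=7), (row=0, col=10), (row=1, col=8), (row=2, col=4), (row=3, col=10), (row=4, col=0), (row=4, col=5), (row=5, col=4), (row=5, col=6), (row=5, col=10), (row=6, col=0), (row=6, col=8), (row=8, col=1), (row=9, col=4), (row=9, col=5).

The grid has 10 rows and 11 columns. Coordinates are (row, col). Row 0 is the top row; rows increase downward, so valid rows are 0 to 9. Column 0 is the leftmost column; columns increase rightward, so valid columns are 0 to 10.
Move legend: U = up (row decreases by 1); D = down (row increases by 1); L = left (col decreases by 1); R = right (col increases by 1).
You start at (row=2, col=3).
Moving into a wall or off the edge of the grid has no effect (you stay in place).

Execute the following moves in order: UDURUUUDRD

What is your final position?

Start: (row=2, col=3)
  U (up): (row=2, col=3) -> (row=1, col=3)
  D (down): (row=1, col=3) -> (row=2, col=3)
  U (up): (row=2, col=3) -> (row=1, col=3)
  R (right): (row=1, col=3) -> (row=1, col=4)
  [×3]U (up): blocked, stay at (row=1, col=4)
  D (down): blocked, stay at (row=1, col=4)
  R (right): (row=1, col=4) -> (row=1, col=5)
  D (down): (row=1, col=5) -> (row=2, col=5)
Final: (row=2, col=5)

Answer: Final position: (row=2, col=5)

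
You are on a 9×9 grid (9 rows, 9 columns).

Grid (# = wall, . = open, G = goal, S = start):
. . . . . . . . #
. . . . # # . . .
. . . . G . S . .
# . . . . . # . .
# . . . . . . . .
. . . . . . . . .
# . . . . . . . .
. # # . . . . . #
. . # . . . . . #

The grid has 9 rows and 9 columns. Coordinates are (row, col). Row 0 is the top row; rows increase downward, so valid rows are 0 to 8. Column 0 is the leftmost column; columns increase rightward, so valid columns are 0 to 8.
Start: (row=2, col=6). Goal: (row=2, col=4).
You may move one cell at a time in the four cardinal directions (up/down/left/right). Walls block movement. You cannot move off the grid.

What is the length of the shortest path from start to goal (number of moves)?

Answer: Shortest path length: 2

Derivation:
BFS from (row=2, col=6) until reaching (row=2, col=4):
  Distance 0: (row=2, col=6)
  Distance 1: (row=1, col=6), (row=2, col=5), (row=2, col=7)
  Distance 2: (row=0, col=6), (row=1, col=7), (row=2, col=4), (row=2, col=8), (row=3, col=5), (row=3, col=7)  <- goal reached here
One shortest path (2 moves): (row=2, col=6) -> (row=2, col=5) -> (row=2, col=4)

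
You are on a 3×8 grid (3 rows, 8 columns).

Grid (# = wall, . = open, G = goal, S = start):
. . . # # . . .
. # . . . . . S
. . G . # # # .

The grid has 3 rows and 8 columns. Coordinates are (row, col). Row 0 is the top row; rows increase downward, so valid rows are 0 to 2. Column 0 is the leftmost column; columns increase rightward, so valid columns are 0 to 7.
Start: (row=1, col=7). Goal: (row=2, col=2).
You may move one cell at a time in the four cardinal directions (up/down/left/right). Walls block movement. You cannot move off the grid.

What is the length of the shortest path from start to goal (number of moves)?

Answer: Shortest path length: 6

Derivation:
BFS from (row=1, col=7) until reaching (row=2, col=2):
  Distance 0: (row=1, col=7)
  Distance 1: (row=0, col=7), (row=1, col=6), (row=2, col=7)
  Distance 2: (row=0, col=6), (row=1, col=5)
  Distance 3: (row=0, col=5), (row=1, col=4)
  Distance 4: (row=1, col=3)
  Distance 5: (row=1, col=2), (row=2, col=3)
  Distance 6: (row=0, col=2), (row=2, col=2)  <- goal reached here
One shortest path (6 moves): (row=1, col=7) -> (row=1, col=6) -> (row=1, col=5) -> (row=1, col=4) -> (row=1, col=3) -> (row=1, col=2) -> (row=2, col=2)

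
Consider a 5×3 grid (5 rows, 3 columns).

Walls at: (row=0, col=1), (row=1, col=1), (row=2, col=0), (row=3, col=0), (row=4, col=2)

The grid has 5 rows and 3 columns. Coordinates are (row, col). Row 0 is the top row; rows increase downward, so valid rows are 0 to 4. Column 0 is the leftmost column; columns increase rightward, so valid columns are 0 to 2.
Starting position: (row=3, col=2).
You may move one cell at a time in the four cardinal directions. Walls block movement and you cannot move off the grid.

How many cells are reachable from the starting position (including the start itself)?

BFS flood-fill from (row=3, col=2):
  Distance 0: (row=3, col=2)
  Distance 1: (row=2, col=2), (row=3, col=1)
  Distance 2: (row=1, col=2), (row=2, col=1), (row=4, col=1)
  Distance 3: (row=0, col=2), (row=4, col=0)
Total reachable: 8 (grid has 10 open cells total)

Answer: Reachable cells: 8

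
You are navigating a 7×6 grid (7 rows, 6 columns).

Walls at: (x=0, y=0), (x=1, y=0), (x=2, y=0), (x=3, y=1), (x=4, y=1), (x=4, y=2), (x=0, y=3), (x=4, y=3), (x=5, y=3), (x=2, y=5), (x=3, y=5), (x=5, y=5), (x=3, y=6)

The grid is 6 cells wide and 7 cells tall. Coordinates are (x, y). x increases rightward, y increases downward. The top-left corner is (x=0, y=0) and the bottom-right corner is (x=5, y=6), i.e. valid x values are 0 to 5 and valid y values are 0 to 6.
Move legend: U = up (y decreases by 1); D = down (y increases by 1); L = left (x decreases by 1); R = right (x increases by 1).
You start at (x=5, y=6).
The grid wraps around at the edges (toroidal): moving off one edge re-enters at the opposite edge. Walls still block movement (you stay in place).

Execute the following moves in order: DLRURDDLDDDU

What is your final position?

Answer: Final position: (x=5, y=1)

Derivation:
Start: (x=5, y=6)
  D (down): (x=5, y=6) -> (x=5, y=0)
  L (left): (x=5, y=0) -> (x=4, y=0)
  R (right): (x=4, y=0) -> (x=5, y=0)
  U (up): (x=5, y=0) -> (x=5, y=6)
  R (right): (x=5, y=6) -> (x=0, y=6)
  D (down): blocked, stay at (x=0, y=6)
  D (down): blocked, stay at (x=0, y=6)
  L (left): (x=0, y=6) -> (x=5, y=6)
  D (down): (x=5, y=6) -> (x=5, y=0)
  D (down): (x=5, y=0) -> (x=5, y=1)
  D (down): (x=5, y=1) -> (x=5, y=2)
  U (up): (x=5, y=2) -> (x=5, y=1)
Final: (x=5, y=1)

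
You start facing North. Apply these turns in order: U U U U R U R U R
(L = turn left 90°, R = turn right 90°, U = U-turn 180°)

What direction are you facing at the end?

Start: North
  U (U-turn (180°)) -> South
  U (U-turn (180°)) -> North
  U (U-turn (180°)) -> South
  U (U-turn (180°)) -> North
  R (right (90° clockwise)) -> East
  U (U-turn (180°)) -> West
  R (right (90° clockwise)) -> North
  U (U-turn (180°)) -> South
  R (right (90° clockwise)) -> West
Final: West

Answer: Final heading: West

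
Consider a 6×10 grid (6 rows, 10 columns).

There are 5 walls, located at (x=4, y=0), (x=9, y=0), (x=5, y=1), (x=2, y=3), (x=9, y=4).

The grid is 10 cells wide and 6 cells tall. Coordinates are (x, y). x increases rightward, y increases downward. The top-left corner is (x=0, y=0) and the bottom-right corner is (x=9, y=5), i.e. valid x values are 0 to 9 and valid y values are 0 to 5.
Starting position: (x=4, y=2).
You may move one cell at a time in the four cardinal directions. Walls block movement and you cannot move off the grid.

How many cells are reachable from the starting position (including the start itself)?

BFS flood-fill from (x=4, y=2):
  Distance 0: (x=4, y=2)
  Distance 1: (x=4, y=1), (x=3, y=2), (x=5, y=2), (x=4, y=3)
  Distance 2: (x=3, y=1), (x=2, y=2), (x=6, y=2), (x=3, y=3), (x=5, y=3), (x=4, y=4)
  Distance 3: (x=3, y=0), (x=2, y=1), (x=6, y=1), (x=1, y=2), (x=7, y=2), (x=6, y=3), (x=3, y=4), (x=5, y=4), (x=4, y=5)
  Distance 4: (x=2, y=0), (x=6, y=0), (x=1, y=1), (x=7, y=1), (x=0, y=2), (x=8, y=2), (x=1, y=3), (x=7, y=3), (x=2, y=4), (x=6, y=4), (x=3, y=5), (x=5, y=5)
  Distance 5: (x=1, y=0), (x=5, y=0), (x=7, y=0), (x=0, y=1), (x=8, y=1), (x=9, y=2), (x=0, y=3), (x=8, y=3), (x=1, y=4), (x=7, y=4), (x=2, y=5), (x=6, y=5)
  Distance 6: (x=0, y=0), (x=8, y=0), (x=9, y=1), (x=9, y=3), (x=0, y=4), (x=8, y=4), (x=1, y=5), (x=7, y=5)
  Distance 7: (x=0, y=5), (x=8, y=5)
  Distance 8: (x=9, y=5)
Total reachable: 55 (grid has 55 open cells total)

Answer: Reachable cells: 55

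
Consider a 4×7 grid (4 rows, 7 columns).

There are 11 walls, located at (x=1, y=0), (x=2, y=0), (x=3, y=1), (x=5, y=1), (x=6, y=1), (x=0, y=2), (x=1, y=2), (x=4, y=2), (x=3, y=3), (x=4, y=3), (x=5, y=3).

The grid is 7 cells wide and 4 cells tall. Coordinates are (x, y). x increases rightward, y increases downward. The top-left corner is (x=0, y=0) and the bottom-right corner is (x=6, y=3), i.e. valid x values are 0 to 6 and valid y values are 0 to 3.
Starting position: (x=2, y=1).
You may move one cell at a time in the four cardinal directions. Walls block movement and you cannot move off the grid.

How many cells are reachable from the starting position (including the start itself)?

Answer: Reachable cells: 9

Derivation:
BFS flood-fill from (x=2, y=1):
  Distance 0: (x=2, y=1)
  Distance 1: (x=1, y=1), (x=2, y=2)
  Distance 2: (x=0, y=1), (x=3, y=2), (x=2, y=3)
  Distance 3: (x=0, y=0), (x=1, y=3)
  Distance 4: (x=0, y=3)
Total reachable: 9 (grid has 17 open cells total)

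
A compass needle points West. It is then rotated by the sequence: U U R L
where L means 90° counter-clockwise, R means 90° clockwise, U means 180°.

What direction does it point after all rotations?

Start: West
  U (U-turn (180°)) -> East
  U (U-turn (180°)) -> West
  R (right (90° clockwise)) -> North
  L (left (90° counter-clockwise)) -> West
Final: West

Answer: Final heading: West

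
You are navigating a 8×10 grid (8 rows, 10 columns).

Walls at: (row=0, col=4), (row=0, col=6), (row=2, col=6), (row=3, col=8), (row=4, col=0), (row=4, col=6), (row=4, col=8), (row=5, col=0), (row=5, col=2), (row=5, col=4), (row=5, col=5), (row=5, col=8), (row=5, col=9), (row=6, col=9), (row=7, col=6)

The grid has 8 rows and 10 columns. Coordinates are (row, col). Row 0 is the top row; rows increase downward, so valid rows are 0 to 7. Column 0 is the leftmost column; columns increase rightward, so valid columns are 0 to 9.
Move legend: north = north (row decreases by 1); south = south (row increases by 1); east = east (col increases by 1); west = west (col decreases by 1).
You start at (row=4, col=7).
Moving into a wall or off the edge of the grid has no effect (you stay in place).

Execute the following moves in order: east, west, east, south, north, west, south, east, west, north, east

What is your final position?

Answer: Final position: (row=5, col=7)

Derivation:
Start: (row=4, col=7)
  east (east): blocked, stay at (row=4, col=7)
  west (west): blocked, stay at (row=4, col=7)
  east (east): blocked, stay at (row=4, col=7)
  south (south): (row=4, col=7) -> (row=5, col=7)
  north (north): (row=5, col=7) -> (row=4, col=7)
  west (west): blocked, stay at (row=4, col=7)
  south (south): (row=4, col=7) -> (row=5, col=7)
  east (east): blocked, stay at (row=5, col=7)
  west (west): (row=5, col=7) -> (row=5, col=6)
  north (north): blocked, stay at (row=5, col=6)
  east (east): (row=5, col=6) -> (row=5, col=7)
Final: (row=5, col=7)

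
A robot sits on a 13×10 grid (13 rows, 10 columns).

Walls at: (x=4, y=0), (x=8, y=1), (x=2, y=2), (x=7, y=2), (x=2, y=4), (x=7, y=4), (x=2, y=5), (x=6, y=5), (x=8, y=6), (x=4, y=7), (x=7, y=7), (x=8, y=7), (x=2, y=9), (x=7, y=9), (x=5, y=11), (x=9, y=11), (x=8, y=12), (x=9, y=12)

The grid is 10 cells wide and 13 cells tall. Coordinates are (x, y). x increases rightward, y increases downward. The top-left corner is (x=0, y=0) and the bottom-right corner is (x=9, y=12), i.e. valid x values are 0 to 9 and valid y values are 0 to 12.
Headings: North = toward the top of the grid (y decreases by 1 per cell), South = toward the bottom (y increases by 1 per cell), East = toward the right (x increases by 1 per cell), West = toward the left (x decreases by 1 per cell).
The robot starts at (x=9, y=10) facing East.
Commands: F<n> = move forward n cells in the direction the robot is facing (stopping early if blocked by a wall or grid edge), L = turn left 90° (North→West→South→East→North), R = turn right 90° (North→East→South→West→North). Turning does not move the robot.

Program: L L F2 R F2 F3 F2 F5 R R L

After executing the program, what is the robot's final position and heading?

Answer: Final position: (x=7, y=10), facing East

Derivation:
Start: (x=9, y=10), facing East
  L: turn left, now facing North
  L: turn left, now facing West
  F2: move forward 2, now at (x=7, y=10)
  R: turn right, now facing North
  F2: move forward 0/2 (blocked), now at (x=7, y=10)
  F3: move forward 0/3 (blocked), now at (x=7, y=10)
  F2: move forward 0/2 (blocked), now at (x=7, y=10)
  F5: move forward 0/5 (blocked), now at (x=7, y=10)
  R: turn right, now facing East
  R: turn right, now facing South
  L: turn left, now facing East
Final: (x=7, y=10), facing East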